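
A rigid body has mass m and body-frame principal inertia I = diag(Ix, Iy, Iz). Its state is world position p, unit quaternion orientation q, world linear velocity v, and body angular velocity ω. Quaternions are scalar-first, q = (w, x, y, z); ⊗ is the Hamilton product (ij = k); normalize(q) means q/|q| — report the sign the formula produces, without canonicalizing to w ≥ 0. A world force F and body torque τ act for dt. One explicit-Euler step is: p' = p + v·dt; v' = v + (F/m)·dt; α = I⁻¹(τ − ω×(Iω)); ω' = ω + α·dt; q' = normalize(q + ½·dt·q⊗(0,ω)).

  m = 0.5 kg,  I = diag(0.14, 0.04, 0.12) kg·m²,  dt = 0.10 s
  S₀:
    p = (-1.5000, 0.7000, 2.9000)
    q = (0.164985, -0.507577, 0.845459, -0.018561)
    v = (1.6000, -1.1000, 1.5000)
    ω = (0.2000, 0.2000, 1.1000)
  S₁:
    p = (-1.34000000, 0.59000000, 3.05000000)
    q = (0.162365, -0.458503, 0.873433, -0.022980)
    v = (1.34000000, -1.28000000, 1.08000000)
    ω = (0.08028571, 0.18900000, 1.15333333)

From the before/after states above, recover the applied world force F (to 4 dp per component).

F = (-1.3000, -0.9000, -2.1000)

v₁ − v₀ = (-0.26000000, -0.18000000, -0.42000000)
F = m·Δv/dt = (-1.3000, -0.9000, -2.1000)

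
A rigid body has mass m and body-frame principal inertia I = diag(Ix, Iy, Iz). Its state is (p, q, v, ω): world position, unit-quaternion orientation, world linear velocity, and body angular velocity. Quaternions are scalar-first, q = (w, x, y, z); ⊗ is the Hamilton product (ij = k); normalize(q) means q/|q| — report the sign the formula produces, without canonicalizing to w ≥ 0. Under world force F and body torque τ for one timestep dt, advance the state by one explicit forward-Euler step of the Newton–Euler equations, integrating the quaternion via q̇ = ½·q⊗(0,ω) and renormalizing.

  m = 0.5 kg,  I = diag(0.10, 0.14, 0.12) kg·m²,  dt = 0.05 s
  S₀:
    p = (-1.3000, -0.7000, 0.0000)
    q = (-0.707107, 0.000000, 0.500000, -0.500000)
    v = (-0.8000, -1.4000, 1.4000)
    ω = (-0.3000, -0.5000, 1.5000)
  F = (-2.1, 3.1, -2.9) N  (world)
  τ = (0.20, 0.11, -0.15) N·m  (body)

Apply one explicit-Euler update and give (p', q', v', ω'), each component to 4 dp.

linear accel F/m = (-4.2000, 6.2000, -5.8000)
new position p' = (-1.3400, -0.7700, 0.0700)
v' = v + a·dt = (-1.0100, -1.0900, 1.1100)
gyro term ω×Iω = (0.0150, 0.0090, 0.0060)
angular accel α = (1.8500, 0.7214, -1.3000)
ω + α·dt = (-0.2075, -0.4639, 1.4350)
q⊗(0,ω) = (1.0000000, 0.7121321, 0.5035535, -0.9106605)
updated quaternion q' = (-0.6816, 0.0178, 0.5122, -0.5223)

p' = (-1.3400, -0.7700, 0.0700)
q' = (-0.6816, 0.0178, 0.5122, -0.5223)
v' = (-1.0100, -1.0900, 1.1100)
ω' = (-0.2075, -0.4639, 1.4350)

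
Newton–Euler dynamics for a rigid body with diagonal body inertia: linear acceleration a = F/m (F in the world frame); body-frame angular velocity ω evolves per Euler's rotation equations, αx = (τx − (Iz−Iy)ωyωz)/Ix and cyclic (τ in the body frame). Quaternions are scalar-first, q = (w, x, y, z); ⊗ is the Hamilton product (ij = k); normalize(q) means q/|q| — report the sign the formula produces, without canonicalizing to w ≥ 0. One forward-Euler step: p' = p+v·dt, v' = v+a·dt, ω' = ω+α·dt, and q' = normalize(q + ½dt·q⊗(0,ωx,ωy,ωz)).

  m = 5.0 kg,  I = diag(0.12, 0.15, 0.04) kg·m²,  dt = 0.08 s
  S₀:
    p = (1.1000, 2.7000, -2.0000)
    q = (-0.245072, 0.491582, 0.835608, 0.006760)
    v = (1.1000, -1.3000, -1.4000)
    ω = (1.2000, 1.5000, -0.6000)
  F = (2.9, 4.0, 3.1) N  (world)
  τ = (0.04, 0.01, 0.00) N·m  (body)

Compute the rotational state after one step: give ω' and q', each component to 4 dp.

angular accel α = (-0.4917, 0.4507, -1.3500)
ω + α·dt = (1.1607, 1.5361, -0.7080)
2q̇ = q⊗(0,ω) = (-1.8392544, -0.8055912, -0.0645468, -0.1183134)
updated quaternion q' = (-0.3176, 0.4579, 0.8303, 0.0020)

ω' = (1.1607, 1.5361, -0.7080)
q' = (-0.3176, 0.4579, 0.8303, 0.0020)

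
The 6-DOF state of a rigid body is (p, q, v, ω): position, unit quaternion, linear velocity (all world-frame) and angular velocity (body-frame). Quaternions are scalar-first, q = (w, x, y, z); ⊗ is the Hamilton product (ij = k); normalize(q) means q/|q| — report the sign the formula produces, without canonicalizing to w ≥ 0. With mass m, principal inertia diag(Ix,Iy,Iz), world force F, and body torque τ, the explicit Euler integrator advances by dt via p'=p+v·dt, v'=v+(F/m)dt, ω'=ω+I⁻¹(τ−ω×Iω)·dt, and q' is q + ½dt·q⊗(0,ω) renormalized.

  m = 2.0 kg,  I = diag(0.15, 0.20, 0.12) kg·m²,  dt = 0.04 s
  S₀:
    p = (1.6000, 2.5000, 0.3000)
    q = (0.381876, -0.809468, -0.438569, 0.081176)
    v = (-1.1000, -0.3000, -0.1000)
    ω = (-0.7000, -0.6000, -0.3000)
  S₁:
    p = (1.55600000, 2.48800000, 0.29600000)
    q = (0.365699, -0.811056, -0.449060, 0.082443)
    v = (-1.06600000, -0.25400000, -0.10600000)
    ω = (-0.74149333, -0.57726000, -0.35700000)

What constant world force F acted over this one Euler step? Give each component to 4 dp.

F = (1.7000, 2.3000, -0.3000)

Δv = v₁−v₀ = (0.03400000, 0.04600000, -0.00600000)
m·(v₁−v₀)/dt = (1.7000, 2.3000, -0.3000)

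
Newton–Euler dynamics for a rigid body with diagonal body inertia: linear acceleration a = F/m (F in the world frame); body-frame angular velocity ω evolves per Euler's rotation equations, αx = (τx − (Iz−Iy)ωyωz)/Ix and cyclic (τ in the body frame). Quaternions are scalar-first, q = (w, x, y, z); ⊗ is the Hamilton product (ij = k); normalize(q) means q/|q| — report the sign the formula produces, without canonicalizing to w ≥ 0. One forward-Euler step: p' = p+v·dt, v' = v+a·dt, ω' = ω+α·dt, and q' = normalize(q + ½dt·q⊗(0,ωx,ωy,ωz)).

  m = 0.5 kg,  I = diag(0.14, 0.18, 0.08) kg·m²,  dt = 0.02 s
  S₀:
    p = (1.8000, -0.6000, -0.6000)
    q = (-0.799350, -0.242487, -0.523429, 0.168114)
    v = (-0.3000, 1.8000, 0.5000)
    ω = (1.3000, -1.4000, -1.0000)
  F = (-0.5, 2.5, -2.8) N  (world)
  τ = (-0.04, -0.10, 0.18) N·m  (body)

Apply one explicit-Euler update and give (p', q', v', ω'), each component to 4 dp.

ω×(Iω) gyroscopic = (-0.1400, -0.0780, -0.0728)
(τ − ω×Iω)/I = (0.7143, -0.1222, 3.1600)
ω' = ω + α·dt = (1.3143, -1.4024, -0.9368)
q⊗(0,ω) = (-0.2494535, -0.2803664, 1.0951512, 1.8192895)
q' = normalize(q + ½dt·q⊗(0,ω)) = (-0.8017, -0.2452, -0.5124, 0.1863)
new position p' = (1.7940, -0.5640, -0.5900)
v' = v + a·dt = (-0.3200, 1.9000, 0.3880)

p' = (1.7940, -0.5640, -0.5900)
q' = (-0.8017, -0.2452, -0.5124, 0.1863)
v' = (-0.3200, 1.9000, 0.3880)
ω' = (1.3143, -1.4024, -0.9368)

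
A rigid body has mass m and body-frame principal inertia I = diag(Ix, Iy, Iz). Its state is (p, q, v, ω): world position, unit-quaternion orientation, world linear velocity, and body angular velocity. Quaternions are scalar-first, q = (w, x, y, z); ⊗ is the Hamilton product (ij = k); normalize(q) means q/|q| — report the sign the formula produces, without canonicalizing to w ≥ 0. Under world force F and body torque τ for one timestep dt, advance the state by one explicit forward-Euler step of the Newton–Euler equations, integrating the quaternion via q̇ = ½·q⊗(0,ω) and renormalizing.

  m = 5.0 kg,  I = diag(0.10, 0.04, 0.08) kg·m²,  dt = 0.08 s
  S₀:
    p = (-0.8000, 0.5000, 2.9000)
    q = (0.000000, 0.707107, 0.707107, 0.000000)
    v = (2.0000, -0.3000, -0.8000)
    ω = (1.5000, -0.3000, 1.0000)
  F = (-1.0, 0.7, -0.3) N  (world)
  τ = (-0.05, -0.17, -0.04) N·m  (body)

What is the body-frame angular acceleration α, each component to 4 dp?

α = (-0.3800, -5.0000, -0.8375)

precession coupling ω×(Iω) = (-0.0120, 0.0300, 0.0270)
angular accel α = (-0.3800, -5.0000, -0.8375)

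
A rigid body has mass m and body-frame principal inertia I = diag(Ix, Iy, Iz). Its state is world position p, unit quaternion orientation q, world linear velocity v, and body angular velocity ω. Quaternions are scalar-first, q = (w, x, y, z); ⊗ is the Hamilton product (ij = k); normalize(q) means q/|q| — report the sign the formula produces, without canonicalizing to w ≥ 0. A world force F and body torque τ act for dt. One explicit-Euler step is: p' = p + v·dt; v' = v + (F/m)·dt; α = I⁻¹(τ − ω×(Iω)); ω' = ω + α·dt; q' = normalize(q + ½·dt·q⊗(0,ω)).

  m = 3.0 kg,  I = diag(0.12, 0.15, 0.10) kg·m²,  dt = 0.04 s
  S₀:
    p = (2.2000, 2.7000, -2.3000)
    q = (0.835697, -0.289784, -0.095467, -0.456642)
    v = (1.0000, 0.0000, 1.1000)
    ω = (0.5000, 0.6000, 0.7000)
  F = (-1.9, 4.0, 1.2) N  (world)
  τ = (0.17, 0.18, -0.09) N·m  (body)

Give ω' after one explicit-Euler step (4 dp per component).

angular accel α = (1.5917, 1.1533, -0.9900)
ω + α·dt = (0.5637, 0.6461, 0.6604)

ω' = (0.5637, 0.6461, 0.6604)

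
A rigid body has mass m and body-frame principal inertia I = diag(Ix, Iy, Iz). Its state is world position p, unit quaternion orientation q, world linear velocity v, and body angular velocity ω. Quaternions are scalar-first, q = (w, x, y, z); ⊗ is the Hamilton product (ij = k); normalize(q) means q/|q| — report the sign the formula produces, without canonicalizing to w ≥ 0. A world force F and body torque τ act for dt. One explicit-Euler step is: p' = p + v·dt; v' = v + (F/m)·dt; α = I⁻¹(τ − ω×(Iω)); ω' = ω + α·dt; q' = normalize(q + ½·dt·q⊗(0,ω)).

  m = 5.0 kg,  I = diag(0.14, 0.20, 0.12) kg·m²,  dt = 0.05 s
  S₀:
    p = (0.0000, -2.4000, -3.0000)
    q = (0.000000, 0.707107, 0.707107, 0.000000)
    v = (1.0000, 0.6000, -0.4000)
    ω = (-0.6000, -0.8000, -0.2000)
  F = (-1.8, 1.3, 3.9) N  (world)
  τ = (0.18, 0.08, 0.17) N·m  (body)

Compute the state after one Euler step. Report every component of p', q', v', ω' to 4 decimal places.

p' = (0.0500, -2.3700, -3.0200)
q' = (0.0247, 0.7033, 0.7104, -0.0035)
v' = (0.9820, 0.6130, -0.3610)
ω' = (-0.5311, -0.7806, -0.1412)

ω×(Iω) gyroscopic = (-0.0128, 0.0024, 0.0288)
α = I⁻¹(τ − ω×Iω) = (1.3771, 0.3880, 1.1767)
ω + α·dt = (-0.5311, -0.7806, -0.1412)
2q̇ = q⊗(0,ω) = (0.9899498, -0.1414214, 0.1414214, -0.1414214)
q + ½dt·q⊗(0,ω), renormalized = (0.0247, 0.7033, 0.7104, -0.0035)
a = (-0.3600, 0.2600, 0.7800)
new position p' = (0.0500, -2.3700, -3.0200)
new velocity v' = (0.9820, 0.6130, -0.3610)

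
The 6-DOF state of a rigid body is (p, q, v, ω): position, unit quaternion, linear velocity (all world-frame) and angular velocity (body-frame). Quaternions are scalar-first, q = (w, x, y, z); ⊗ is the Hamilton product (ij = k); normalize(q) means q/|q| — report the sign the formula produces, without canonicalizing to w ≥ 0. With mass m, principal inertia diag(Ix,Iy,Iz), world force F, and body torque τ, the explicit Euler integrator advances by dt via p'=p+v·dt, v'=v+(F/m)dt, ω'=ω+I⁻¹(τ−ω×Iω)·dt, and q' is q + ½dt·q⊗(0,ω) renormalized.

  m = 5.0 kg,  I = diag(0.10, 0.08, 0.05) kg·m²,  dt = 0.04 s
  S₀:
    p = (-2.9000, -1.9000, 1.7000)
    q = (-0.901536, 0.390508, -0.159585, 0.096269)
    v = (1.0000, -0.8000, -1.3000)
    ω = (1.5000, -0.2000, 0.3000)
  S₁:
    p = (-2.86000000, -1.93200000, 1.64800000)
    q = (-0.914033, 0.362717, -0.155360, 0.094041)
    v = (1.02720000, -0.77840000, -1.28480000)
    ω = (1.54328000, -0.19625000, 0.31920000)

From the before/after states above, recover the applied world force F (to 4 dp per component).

F = (3.4000, 2.7000, 1.9000)

v₁ − v₀ = (0.02720000, 0.02160000, 0.01520000)
F = m·Δv/dt = (3.4000, 2.7000, 1.9000)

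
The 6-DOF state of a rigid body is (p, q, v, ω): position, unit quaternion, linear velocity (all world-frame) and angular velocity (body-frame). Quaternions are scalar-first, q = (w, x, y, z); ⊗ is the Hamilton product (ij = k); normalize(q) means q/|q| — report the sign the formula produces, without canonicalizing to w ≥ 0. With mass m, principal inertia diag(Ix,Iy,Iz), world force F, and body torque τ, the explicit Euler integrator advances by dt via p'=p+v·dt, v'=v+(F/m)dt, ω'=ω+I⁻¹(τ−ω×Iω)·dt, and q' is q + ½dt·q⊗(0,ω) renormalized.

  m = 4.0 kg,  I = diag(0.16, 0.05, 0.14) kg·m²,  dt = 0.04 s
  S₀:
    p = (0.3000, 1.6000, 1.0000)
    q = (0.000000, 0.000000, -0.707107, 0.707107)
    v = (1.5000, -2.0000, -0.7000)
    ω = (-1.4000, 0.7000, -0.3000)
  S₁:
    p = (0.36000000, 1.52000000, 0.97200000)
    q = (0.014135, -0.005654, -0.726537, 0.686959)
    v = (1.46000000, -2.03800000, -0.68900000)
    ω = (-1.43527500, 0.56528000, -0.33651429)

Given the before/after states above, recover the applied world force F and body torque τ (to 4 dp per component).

Δω = ω₁−ω₀ = (-0.03527500, -0.13472000, -0.03651429)
precession coupling = (-0.0189, 0.0084, 0.1078)
applied torque τ = (-0.1600, -0.1600, -0.0200)
Δv = v₁−v₀ = (-0.04000000, -0.03800000, 0.01100000)
m·(v₁−v₀)/dt = (-4.0000, -3.8000, 1.1000)

F = (-4.0000, -3.8000, 1.1000)
τ = (-0.1600, -0.1600, -0.0200)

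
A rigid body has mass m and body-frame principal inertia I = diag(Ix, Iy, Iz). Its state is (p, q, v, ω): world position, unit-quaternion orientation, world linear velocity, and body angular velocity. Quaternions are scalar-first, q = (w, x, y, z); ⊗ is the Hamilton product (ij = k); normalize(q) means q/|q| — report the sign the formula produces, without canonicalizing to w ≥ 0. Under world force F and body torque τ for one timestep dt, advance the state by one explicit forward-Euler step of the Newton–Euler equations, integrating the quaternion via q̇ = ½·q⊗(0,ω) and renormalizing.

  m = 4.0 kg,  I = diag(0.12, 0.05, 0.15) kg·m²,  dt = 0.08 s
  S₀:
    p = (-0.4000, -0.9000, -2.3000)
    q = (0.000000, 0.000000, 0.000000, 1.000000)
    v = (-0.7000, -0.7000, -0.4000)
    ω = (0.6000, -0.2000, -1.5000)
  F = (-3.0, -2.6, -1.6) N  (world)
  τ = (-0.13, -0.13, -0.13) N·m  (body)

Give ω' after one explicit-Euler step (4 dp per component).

ω' = (0.4933, -0.4512, -1.5738)

ω×(Iω) gyroscopic = (0.0300, 0.0270, 0.0084)
(τ − ω×Iω)/I = (-1.3333, -3.1400, -0.9227)
ω' = ω + α·dt = (0.4933, -0.4512, -1.5738)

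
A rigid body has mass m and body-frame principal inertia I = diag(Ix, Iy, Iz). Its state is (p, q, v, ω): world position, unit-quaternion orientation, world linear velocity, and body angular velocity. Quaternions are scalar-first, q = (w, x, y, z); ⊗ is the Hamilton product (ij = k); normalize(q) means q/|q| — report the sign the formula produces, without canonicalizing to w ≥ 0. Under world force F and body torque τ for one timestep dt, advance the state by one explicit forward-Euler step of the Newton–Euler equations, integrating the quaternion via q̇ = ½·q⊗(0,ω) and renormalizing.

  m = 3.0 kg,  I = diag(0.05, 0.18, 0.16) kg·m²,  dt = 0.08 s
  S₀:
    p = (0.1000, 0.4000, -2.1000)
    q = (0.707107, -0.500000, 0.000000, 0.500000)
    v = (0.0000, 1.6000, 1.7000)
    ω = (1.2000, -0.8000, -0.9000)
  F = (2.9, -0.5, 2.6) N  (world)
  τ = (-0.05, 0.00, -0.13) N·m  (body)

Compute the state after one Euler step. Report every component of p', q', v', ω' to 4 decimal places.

p' = (0.1000, 0.5280, -1.9640)
q' = (0.7474, -0.4490, -0.0166, 0.4894)
v' = (0.0773, 1.5867, 1.7693)
ω' = (1.1430, -0.8528, -0.9026)

new position p' = (0.1000, 0.5280, -1.9640)
v' = v + a·dt = (0.0773, 1.5867, 1.7693)
ω×(Iω) gyroscopic = (-0.0144, 0.1188, -0.1248)
angular accel α = (-0.7120, -0.6600, -0.0325)
new body rate ω' = (1.1430, -0.8528, -0.9026)
2q̇ = q⊗(0,ω) = (1.0500000, 1.2485284, -0.4156856, -0.2363963)
updated quaternion q' = (0.7474, -0.4490, -0.0166, 0.4894)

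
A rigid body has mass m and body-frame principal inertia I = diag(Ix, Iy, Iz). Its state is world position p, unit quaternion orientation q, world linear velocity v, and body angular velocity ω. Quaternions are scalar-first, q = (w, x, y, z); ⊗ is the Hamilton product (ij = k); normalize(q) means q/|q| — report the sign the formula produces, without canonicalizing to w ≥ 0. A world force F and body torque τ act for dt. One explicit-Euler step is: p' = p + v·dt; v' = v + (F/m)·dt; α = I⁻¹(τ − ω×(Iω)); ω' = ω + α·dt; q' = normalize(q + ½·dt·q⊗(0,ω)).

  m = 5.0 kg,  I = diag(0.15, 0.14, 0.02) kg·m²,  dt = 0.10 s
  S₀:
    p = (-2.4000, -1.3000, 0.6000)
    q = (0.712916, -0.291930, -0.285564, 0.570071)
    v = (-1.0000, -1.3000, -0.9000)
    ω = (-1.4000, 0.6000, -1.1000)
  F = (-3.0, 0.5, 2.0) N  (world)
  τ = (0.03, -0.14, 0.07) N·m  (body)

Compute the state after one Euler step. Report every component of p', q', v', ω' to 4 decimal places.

linear accel F/m = (-0.6000, 0.1000, 0.4000)
p' = p + v·dt = (-2.5000, -1.4300, 0.5100)
new velocity v' = (-1.0600, -1.2900, -0.8600)
(τ − ω×Iω)/I = (-0.3280, -2.4300, 3.0800)
ω + α·dt = (-1.4328, 0.3570, -0.7920)
2q̇ = q⊗(0,ω) = (0.3897145, -1.0260046, -0.6914728, -1.3591552)
q' = normalize(q + ½dt·q⊗(0,ω)) = (0.7292, -0.3417, -0.3187, 0.4999)

p' = (-2.5000, -1.4300, 0.5100)
q' = (0.7292, -0.3417, -0.3187, 0.4999)
v' = (-1.0600, -1.2900, -0.8600)
ω' = (-1.4328, 0.3570, -0.7920)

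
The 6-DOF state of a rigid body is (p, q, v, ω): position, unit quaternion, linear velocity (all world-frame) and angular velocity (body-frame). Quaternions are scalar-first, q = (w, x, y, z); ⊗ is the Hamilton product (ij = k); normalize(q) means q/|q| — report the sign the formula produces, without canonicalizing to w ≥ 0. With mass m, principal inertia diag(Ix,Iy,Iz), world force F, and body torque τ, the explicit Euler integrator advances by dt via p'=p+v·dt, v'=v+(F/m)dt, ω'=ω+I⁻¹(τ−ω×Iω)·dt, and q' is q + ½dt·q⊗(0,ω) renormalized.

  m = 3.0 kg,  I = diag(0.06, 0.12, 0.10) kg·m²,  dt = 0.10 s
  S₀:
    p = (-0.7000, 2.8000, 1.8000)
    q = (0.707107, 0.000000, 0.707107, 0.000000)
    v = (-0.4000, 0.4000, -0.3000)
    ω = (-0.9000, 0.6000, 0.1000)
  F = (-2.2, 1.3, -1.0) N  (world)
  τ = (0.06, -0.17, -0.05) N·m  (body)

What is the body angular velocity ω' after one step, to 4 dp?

ω' = (-0.7980, 0.4553, 0.0824)

angular accel α = (1.0200, -1.4467, -0.1760)
new body rate ω' = (-0.7980, 0.4553, 0.0824)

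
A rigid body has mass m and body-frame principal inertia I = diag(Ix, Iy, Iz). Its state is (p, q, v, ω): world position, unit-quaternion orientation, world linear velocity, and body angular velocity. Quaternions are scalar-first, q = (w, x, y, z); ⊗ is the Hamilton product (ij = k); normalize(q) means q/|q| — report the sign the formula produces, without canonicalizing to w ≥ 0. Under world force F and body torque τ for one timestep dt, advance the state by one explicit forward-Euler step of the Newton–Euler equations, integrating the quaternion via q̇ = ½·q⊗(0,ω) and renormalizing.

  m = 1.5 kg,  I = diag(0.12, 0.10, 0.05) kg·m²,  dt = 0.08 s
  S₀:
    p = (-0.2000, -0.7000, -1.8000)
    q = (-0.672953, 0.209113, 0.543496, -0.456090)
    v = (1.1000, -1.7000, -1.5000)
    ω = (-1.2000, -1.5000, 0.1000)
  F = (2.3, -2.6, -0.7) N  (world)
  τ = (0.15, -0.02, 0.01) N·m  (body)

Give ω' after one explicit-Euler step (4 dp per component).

precession coupling ω×(Iω) = (0.0075, -0.0084, -0.0360)
(τ − ω×Iω)/I = (1.1875, -0.1160, 0.9200)
ω' = ω + α·dt = (-1.1050, -1.5093, 0.1736)

ω' = (-1.1050, -1.5093, 0.1736)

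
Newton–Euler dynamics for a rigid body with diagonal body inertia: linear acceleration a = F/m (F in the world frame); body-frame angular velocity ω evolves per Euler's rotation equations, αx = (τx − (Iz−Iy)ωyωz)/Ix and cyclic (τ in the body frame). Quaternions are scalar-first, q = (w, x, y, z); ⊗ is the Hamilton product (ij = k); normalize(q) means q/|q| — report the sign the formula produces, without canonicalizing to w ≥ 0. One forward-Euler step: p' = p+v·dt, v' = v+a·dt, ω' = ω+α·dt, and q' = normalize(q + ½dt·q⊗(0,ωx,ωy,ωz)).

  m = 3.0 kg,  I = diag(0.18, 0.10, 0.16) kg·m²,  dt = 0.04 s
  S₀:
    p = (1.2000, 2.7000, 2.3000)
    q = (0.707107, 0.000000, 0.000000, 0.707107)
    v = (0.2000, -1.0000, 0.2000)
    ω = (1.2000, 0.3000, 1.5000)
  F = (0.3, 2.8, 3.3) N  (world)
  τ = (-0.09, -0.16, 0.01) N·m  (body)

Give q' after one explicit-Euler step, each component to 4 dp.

Hamilton product q⊗(0,ω) = (-1.0606605, 0.6363963, 1.0606605, 1.0606605)
q' = normalize(q + ½dt·q⊗(0,ω)) = (0.6854, 0.0127, 0.0212, 0.7278)

q' = (0.6854, 0.0127, 0.0212, 0.7278)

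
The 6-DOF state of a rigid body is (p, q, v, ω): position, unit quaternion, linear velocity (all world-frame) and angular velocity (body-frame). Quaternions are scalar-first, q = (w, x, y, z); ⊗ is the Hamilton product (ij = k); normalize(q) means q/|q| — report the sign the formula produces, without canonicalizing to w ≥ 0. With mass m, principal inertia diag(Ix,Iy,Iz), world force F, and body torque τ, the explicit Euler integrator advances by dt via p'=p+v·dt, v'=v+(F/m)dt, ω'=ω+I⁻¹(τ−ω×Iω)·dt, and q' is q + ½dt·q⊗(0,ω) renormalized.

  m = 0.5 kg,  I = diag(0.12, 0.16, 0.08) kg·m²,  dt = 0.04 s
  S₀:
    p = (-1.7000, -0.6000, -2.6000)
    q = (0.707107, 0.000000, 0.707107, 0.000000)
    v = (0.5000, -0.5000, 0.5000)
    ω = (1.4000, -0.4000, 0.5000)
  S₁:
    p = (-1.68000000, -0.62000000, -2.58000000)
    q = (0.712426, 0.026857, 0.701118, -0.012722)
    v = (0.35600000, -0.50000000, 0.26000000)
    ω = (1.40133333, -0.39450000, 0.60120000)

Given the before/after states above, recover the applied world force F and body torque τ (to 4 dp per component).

ω₁ − ω₀ = (0.00133333, 0.00550000, 0.10120000)
ω₀×(Iω₀) = (0.0160, 0.0280, -0.0224)
τ = I·(Δω/dt) + ω₀×(Iω₀) = (0.0200, 0.0500, 0.1800)
v₁ − v₀ = (-0.14400000, 0.00000000, -0.24000000)
F = m·Δv/dt = (-1.8000, 0.0000, -3.0000)

F = (-1.8000, 0.0000, -3.0000)
τ = (0.0200, 0.0500, 0.1800)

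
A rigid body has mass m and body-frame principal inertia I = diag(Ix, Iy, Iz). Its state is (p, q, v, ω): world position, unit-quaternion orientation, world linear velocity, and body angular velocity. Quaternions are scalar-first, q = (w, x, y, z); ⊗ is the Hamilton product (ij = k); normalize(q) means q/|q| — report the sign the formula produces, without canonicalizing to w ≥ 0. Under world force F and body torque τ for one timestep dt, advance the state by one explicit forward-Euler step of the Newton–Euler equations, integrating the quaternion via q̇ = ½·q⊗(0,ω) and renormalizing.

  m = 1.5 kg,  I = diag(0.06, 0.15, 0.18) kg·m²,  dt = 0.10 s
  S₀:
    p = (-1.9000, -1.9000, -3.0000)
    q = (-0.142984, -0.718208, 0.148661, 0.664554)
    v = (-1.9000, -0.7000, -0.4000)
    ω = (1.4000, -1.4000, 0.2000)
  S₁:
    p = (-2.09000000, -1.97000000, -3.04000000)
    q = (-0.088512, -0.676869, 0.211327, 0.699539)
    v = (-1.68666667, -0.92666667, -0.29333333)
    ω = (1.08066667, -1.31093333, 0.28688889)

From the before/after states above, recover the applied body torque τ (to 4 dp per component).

τ = (-0.2000, 0.1000, -0.0200)

rate change Δω = (-0.31933333, 0.08906667, 0.08688889)
gyro term ω₀×Iω₀ = (-0.0084, -0.0336, -0.1764)
applied torque τ = (-0.2000, 0.1000, -0.0200)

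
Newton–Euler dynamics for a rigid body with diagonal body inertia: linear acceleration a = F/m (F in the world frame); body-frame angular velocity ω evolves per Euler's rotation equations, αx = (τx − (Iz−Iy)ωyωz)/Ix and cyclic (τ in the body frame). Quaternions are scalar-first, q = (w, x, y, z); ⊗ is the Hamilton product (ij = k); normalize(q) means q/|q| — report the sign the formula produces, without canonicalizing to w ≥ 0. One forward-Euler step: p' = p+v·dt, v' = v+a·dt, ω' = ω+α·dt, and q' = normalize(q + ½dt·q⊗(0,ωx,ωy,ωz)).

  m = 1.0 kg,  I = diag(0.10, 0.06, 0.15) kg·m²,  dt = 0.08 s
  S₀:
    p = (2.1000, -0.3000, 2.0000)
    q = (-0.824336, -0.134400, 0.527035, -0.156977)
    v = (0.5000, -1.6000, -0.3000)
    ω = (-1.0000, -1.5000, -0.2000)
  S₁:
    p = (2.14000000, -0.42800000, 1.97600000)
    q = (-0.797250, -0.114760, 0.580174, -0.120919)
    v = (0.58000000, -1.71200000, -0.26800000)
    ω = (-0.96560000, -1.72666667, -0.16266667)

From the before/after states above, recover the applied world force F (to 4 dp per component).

F = (1.0000, -1.4000, 0.4000)

velocity change Δv = (0.08000000, -0.11200000, 0.03200000)
F = m·Δv/dt = (1.0000, -1.4000, 0.4000)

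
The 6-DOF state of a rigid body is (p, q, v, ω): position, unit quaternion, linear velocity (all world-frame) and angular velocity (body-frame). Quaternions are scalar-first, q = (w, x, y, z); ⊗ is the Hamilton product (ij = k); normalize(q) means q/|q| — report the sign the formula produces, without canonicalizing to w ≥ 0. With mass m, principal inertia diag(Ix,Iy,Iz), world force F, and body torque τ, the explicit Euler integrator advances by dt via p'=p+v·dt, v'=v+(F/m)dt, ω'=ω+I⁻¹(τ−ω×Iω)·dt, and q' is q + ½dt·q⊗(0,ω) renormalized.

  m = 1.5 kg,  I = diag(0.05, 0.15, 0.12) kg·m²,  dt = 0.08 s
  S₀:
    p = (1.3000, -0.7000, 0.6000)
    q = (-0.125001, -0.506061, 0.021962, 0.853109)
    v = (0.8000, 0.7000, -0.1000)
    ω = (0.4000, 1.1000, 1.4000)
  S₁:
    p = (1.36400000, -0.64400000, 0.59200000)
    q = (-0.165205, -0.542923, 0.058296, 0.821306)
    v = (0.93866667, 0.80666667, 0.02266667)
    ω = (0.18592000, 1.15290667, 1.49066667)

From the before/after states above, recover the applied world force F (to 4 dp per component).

velocity change Δv = (0.13866667, 0.10666667, 0.12266667)
m·(v₁−v₀)/dt = (2.6000, 2.0000, 2.3000)

F = (2.6000, 2.0000, 2.3000)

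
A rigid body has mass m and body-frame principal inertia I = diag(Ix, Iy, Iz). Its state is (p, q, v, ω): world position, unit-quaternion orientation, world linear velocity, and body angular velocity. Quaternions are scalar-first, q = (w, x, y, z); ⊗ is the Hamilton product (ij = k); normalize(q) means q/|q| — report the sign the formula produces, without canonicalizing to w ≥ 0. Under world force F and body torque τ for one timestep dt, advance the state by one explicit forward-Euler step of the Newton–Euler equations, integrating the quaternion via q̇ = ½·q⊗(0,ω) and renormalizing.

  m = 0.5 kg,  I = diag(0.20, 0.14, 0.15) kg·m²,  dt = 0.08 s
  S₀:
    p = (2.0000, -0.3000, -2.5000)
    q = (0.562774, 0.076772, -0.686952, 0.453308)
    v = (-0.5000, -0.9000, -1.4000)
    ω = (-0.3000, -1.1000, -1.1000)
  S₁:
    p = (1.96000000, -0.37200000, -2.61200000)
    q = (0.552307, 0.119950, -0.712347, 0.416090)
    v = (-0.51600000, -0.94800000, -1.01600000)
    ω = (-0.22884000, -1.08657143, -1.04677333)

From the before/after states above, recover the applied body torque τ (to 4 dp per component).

ω₁ − ω₀ = (0.07116000, 0.01342857, 0.05322667)
gyro term ω₀×Iω₀ = (0.0121, 0.0165, -0.0198)
applied torque τ = (0.1900, 0.0400, 0.0800)

τ = (0.1900, 0.0400, 0.0800)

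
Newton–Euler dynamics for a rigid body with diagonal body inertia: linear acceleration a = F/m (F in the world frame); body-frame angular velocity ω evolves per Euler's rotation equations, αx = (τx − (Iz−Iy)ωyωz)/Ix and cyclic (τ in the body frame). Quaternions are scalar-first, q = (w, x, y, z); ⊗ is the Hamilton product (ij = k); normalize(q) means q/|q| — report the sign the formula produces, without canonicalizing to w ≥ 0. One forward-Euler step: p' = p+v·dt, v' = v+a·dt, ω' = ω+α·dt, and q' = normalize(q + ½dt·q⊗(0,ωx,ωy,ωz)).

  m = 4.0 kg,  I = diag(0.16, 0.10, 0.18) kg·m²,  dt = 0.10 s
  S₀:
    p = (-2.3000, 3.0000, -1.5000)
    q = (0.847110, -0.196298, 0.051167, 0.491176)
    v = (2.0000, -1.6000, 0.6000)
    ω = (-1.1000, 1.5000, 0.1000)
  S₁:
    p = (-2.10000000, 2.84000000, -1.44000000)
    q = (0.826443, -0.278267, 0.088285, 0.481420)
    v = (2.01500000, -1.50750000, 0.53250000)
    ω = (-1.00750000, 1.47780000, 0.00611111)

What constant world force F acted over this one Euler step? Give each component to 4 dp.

F = (0.6000, 3.7000, -2.7000)

velocity change Δv = (0.01500000, 0.09250000, -0.06750000)
m·(v₁−v₀)/dt = (0.6000, 3.7000, -2.7000)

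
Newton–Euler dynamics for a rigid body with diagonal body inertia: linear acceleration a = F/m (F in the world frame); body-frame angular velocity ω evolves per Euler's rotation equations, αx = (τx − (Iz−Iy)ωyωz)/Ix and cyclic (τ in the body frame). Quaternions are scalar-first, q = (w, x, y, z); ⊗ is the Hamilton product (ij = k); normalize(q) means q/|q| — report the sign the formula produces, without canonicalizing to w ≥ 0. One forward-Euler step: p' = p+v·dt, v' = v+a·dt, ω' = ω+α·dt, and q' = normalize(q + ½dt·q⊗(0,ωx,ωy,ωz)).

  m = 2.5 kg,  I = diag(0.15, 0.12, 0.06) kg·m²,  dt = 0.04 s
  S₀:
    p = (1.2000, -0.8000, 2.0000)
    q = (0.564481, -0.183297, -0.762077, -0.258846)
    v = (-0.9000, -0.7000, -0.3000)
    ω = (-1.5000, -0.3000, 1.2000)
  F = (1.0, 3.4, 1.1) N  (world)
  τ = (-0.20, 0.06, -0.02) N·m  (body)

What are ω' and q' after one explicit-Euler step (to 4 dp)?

ω' = (-1.5591, -0.2260, 1.1957)
q' = (0.5602, -0.2199, -0.7527, -0.2669)

angular accel α = (-1.4773, 1.8500, -0.1083)
new body rate ω' = (-1.5591, -0.2260, 1.1957)
Hamilton product q⊗(0,ω) = (-0.1929534, -1.8388677, 0.4388811, -0.4107492)
updated quaternion q' = (0.5602, -0.2199, -0.7527, -0.2669)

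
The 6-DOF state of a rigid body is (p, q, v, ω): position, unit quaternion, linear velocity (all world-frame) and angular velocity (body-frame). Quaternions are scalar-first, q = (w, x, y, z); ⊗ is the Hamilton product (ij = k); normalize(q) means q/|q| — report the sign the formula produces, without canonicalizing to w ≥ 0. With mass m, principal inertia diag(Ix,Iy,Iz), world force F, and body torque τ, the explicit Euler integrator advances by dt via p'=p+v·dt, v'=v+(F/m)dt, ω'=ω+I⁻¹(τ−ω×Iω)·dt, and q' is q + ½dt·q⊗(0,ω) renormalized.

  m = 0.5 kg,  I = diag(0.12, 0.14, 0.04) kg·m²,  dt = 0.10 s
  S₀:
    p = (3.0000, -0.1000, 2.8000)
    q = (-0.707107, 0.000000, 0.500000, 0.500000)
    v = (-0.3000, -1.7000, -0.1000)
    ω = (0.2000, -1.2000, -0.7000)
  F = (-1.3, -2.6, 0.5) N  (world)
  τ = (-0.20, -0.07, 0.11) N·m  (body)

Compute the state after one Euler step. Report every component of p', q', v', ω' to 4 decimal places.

p' = p + v·dt = (2.9700, -0.2700, 2.7900)
v' = v + a·dt = (-0.5600, -2.2200, 0.0000)
gyro term ω×Iω = (-0.0840, -0.0112, -0.0048)
α = I⁻¹(τ − ω×Iω) = (-0.9667, -0.4200, 2.8700)
ω + α·dt = (0.1033, -1.2420, -0.4130)
2q̇ = q⊗(0,ω) = (0.9500000, 0.1085786, 0.9485284, 0.3949749)
updated quaternion q' = (-0.6580, 0.0054, 0.5461, 0.5185)

p' = (2.9700, -0.2700, 2.7900)
q' = (-0.6580, 0.0054, 0.5461, 0.5185)
v' = (-0.5600, -2.2200, 0.0000)
ω' = (0.1033, -1.2420, -0.4130)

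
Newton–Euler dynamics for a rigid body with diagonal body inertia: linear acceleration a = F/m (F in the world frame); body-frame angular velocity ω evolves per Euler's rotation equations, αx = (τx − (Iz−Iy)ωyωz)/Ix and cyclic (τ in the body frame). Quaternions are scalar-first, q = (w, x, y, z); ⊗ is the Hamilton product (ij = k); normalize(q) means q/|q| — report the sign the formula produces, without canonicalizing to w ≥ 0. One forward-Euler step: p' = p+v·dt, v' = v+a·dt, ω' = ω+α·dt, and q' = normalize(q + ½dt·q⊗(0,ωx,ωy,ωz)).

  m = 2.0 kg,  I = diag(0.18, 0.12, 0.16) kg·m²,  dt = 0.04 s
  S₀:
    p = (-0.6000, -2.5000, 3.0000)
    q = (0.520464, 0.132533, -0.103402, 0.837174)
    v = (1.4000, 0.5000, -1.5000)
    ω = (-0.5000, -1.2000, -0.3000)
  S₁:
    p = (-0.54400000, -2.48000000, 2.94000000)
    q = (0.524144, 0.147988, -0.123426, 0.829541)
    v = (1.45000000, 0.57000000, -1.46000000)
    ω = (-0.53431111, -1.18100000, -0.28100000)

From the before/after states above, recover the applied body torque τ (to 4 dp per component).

rate change Δω = (-0.03431111, 0.01900000, 0.01900000)
gyro term ω₀×Iω₀ = (0.0144, 0.0030, -0.0360)
applied torque τ = (-0.1400, 0.0600, 0.0400)

τ = (-0.1400, 0.0600, 0.0400)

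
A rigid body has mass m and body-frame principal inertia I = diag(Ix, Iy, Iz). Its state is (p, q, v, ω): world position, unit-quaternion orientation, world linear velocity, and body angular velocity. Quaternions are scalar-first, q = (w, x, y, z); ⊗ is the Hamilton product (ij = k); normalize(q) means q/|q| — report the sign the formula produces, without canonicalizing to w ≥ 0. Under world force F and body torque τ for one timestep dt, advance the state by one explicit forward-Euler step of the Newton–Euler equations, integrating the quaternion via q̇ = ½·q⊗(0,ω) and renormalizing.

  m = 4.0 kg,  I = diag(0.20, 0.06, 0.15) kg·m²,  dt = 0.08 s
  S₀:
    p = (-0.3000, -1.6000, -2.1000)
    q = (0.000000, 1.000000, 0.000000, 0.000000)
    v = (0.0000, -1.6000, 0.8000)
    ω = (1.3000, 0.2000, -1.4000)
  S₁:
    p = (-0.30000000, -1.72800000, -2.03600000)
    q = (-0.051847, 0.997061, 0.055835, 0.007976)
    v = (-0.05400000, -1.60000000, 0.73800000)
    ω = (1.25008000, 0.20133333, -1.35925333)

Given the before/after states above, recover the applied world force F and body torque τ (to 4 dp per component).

F = (-2.7000, 0.0000, -3.1000)
τ = (-0.1500, -0.0900, 0.0400)

velocity change Δv = (-0.05400000, 0.00000000, -0.06200000)
m·(v₁−v₀)/dt = (-2.7000, 0.0000, -3.1000)
ω₁ − ω₀ = (-0.04992000, 0.00133333, 0.04074667)
gyro term ω₀×Iω₀ = (-0.0252, -0.0910, -0.0364)
τ = I·(Δω/dt) + ω₀×(Iω₀) = (-0.1500, -0.0900, 0.0400)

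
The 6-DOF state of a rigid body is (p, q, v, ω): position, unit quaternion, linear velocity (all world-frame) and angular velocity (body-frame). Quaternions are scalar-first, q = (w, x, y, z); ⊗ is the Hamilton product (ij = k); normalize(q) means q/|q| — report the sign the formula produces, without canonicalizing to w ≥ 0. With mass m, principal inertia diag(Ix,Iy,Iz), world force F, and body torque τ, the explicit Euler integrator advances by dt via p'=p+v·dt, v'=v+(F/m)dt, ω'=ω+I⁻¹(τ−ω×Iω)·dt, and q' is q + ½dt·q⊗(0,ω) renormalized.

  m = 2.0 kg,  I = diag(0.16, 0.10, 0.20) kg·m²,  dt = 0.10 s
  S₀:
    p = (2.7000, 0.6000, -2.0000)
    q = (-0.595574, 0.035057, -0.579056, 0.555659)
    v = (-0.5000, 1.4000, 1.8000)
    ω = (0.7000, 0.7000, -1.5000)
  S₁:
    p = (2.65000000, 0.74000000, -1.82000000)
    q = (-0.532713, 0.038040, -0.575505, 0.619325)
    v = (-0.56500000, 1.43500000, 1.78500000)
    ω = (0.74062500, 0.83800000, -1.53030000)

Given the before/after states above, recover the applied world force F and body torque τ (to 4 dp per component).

Δv = v₁−v₀ = (-0.06500000, 0.03500000, -0.01500000)
applied force F = (-1.3000, 0.7000, -0.3000)
rate change Δω = (0.04062500, 0.13800000, -0.03030000)
ω₀×(Iω₀) = (-0.1050, 0.0420, -0.0294)
τ = I·(Δω/dt) + ω₀×(Iω₀) = (-0.0400, 0.1800, -0.0900)

F = (-1.3000, 0.7000, -0.3000)
τ = (-0.0400, 0.1800, -0.0900)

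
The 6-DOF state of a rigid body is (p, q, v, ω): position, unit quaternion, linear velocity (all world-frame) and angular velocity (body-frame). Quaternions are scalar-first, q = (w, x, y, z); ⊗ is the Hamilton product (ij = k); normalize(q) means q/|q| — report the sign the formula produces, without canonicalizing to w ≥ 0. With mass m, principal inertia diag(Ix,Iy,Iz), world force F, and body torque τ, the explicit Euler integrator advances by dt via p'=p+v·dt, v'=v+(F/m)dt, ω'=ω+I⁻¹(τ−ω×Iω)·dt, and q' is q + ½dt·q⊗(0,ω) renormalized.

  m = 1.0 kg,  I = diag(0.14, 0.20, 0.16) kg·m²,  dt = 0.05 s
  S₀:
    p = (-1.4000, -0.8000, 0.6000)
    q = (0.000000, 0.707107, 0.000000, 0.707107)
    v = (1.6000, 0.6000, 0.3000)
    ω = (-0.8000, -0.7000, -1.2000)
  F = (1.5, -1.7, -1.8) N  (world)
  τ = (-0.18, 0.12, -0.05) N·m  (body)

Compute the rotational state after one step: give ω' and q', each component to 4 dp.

ω' = (-0.8523, -0.6652, -1.2261)
q' = (0.0353, 0.7189, 0.0071, 0.6942)

(τ − ω×Iω)/I = (-1.0457, 0.6960, -0.5225)
ω + α·dt = (-0.8523, -0.6652, -1.2261)
Hamilton product q⊗(0,ω) = (1.4142140, 0.4949749, 0.2828428, -0.4949749)
q' = normalize(q + ½dt·q⊗(0,ω)) = (0.0353, 0.7189, 0.0071, 0.6942)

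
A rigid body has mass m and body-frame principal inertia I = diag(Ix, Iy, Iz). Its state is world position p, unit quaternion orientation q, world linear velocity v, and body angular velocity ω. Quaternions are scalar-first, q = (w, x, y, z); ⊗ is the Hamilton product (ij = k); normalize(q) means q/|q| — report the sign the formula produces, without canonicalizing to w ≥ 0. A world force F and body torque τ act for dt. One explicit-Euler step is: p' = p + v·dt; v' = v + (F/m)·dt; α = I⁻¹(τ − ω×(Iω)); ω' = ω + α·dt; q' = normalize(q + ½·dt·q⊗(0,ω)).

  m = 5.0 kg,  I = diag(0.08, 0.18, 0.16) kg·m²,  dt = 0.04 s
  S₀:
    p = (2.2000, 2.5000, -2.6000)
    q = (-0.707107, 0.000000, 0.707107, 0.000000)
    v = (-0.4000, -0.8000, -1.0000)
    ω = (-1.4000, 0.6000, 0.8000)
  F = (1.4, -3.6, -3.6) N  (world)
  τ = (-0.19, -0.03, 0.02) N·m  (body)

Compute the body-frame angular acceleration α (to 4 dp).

gyro term ω×Iω = (-0.0096, 0.0896, -0.0840)
angular accel α = (-2.2550, -0.6644, 0.6500)

α = (-2.2550, -0.6644, 0.6500)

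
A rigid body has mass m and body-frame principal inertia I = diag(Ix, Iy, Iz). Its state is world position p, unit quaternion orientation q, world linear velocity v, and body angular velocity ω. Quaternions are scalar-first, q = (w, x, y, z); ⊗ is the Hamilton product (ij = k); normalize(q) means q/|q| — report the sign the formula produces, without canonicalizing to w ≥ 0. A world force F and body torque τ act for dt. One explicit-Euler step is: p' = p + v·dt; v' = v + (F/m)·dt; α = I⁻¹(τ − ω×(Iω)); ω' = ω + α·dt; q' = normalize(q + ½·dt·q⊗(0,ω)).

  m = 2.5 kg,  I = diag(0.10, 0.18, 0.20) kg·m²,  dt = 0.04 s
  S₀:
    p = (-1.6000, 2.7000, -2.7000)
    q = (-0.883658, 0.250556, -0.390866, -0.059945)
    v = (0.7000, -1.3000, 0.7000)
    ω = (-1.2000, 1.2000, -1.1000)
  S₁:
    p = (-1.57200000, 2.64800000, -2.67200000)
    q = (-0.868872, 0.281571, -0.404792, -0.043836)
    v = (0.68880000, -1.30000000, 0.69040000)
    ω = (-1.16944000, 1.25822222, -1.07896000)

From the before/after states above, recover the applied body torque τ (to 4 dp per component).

rate change Δω = (0.03056000, 0.05822222, 0.02104000)
ω₀×(Iω₀) = (-0.0264, -0.1320, -0.1152)
applied torque τ = (0.0500, 0.1300, -0.0100)

τ = (0.0500, 0.1300, -0.0100)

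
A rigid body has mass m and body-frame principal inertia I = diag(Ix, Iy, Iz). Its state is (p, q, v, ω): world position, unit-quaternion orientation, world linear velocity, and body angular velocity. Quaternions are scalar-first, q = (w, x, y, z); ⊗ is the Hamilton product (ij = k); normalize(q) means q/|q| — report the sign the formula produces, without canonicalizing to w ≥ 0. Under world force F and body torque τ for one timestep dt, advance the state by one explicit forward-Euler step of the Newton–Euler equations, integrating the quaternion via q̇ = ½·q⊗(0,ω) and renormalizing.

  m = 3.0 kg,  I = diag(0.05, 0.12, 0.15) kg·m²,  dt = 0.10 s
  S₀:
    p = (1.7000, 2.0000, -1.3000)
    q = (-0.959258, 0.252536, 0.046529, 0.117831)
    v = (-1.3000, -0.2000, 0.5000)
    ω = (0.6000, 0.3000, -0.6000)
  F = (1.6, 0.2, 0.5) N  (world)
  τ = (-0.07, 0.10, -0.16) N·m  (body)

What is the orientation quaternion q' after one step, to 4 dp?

2q̇ = q⊗(0,ω) = (-0.0947817, -0.6388215, -0.0655572, 0.6233982)
updated quaternion q' = (-0.9630, 0.2204, 0.0432, 0.1489)

q' = (-0.9630, 0.2204, 0.0432, 0.1489)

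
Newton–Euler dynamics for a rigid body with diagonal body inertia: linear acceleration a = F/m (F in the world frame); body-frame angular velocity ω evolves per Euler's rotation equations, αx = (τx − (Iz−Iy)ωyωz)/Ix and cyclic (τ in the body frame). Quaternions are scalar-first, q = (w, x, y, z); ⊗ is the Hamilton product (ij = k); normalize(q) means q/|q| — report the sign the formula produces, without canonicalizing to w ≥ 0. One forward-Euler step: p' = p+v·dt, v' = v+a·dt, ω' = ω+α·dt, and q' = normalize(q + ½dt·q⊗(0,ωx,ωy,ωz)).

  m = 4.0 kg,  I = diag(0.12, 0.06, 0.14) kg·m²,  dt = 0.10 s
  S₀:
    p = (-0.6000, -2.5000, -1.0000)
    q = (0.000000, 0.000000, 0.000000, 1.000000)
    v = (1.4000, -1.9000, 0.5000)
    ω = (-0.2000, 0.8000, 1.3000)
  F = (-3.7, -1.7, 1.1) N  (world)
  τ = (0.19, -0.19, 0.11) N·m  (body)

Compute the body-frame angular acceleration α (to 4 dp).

precession coupling ω×(Iω) = (0.0832, 0.0052, 0.0096)
angular accel α = (0.8900, -3.2533, 0.7171)

α = (0.8900, -3.2533, 0.7171)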